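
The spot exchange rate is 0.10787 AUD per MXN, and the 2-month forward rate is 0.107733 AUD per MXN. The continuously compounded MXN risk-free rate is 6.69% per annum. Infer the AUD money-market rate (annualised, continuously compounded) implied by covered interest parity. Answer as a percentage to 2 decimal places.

5.93%

T = 2/12 years.
F/S = 0.107733/0.10787 = 0.9987300 = (growth of AUD) / (growth of MXN).
The MXN side grows by e^(0.0669×2/12) = 1.0112124.
Hence g_AUD = 1.0099282.
Take logs: ln 1.0099282 / (2/12) = 0.059275, so 5.93%.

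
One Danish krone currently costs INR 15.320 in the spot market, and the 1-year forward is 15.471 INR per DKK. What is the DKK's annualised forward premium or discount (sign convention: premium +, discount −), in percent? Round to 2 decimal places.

+0.99%

T = 1 year.
Period premium: (15.471 − 15.32)/15.32 = 0.0098564.
Per annum: 0.0098564 / 1 = 0.009856 = 0.99%.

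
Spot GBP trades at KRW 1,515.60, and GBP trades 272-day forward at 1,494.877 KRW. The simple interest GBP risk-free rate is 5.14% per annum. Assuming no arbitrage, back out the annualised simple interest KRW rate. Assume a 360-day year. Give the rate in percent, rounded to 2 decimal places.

T = 272/360 years.
CIP gives F = S · g_KRW/g_GBP, so g_KRW/g_GBP = 1494.877/1515.6 = 0.9863269.
GBP growth factor: 1 + 0.0514×272/360 = 1.0388356.
Hence g_KRW = 1.0246315.
(1.0246315 − 1)/T = 0.032601, i.e. 3.26%.

3.26%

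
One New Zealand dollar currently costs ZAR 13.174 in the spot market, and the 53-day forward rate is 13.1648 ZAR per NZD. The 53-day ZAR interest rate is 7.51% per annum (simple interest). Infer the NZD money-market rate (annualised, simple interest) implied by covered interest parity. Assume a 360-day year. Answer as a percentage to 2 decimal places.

T = 53/360 years.
CIP gives F = S · g_ZAR/g_NZD, so g_ZAR/g_NZD = 13.1648/13.174 = 0.9993017.
ZAR growth factor: 1 + 0.0751×53/360 = 1.0110564.
So the NZD growth factor = 1.0117629.
(1.0117629 − 1)/T = 0.079899, i.e. 7.99%.

7.99%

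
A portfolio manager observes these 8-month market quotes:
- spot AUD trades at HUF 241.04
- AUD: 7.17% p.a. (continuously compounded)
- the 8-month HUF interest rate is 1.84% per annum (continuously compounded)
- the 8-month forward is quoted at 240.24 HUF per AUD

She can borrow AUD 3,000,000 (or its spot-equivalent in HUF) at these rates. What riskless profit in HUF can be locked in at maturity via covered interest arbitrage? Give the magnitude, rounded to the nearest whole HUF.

HUF 23,962,159

T = 8/12 years.
Invest the AUD and cover forward: 3,000,000 × 1.04896084218 × 240.24 = HUF 756,007,058.18.
Convert at spot and invest in HUF: 3,000,000 × 241.04 × 1.0123422108 = HUF 732,044,899.47.
The quoted forward overvalues AUD, so borrow HUF, buy AUD at spot, deposit the AUD at 7.17%, and sell the proceeds forward at 240.24.
Arbitrage profit = |756,007,058.18 − 732,044,899.47| = HUF 23,962,159.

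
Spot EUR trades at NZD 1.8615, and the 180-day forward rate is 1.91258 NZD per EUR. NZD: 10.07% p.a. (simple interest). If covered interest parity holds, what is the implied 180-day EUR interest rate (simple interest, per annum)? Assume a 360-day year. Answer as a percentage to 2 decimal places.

4.46%

T = 180/360 years.
F/S = 1.91258/1.8615 = 1.0274402 = (growth of NZD) / (growth of EUR).
NZD growth factor: 1 + 0.1007×180/360 = 1.050350.
Hence g_EUR = 1.0222979.
r = (1.0222979 − 1)/(180/360) = 0.044596 → 4.46%.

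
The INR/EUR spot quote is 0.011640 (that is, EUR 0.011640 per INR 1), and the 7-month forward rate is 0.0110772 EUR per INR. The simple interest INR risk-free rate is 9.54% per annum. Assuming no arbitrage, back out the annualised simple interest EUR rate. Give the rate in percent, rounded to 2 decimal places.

0.79%

T = 7/12 years.
CIP gives F = S · g_EUR/g_INR, so g_EUR/g_INR = 0.0110772/0.01164 = 0.9516495.
INR growth factor: 1 + 0.0954×7/12 = 1.055650.
That pins the EUR growth at 1.0046088.
r = (1.0046088 − 1)/(7/12) = 0.007901 → 0.79%.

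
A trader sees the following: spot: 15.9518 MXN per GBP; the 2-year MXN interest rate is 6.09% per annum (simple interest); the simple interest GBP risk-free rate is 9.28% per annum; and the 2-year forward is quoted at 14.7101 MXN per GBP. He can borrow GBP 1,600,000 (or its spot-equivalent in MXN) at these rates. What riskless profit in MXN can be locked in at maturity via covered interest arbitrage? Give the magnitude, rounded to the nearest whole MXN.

MXN 727,095

T = 2 years.
Route A — deposit GBP, sell forward: 1,600,000 × 1.185600 × 14.7101 = MXN 27,904,471.30.
Route B — convert at spot, deposit MXN: 1,600,000 × 15.9518 × 1.121800 = MXN 28,631,566.78.
The quoted forward undervalues GBP, so borrow GBP, convert to MXN at spot, deposit the MXN at 6.09%, and buy GBP forward at 14.7101 to cover the loan.
Profit = 28,631,566.78 − 27,904,471.30 = MXN 727,095.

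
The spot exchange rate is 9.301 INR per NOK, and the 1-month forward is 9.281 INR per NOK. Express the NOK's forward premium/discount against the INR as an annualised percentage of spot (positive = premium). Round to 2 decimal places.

-2.58%

T = 1/12 years.
Period premium: (9.281 − 9.301)/9.301 = -0.0021503.
×(1/T) gives -2.58% p.a.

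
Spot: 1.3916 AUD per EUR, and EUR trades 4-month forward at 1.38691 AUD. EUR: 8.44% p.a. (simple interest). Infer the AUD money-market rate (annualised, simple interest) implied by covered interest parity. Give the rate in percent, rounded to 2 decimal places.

T = 4/12 years.
By CIP, F/S equals the AUD-to-EUR growth ratio: 1.38691/1.3916 = 0.9966298.
EUR growth factor: 1 + 0.0844×4/12 = 1.0281333.
Hence g_AUD = 1.0246683.
r = (1.0246683 − 1)/(4/12) = 0.074005 → 7.40%.

7.40%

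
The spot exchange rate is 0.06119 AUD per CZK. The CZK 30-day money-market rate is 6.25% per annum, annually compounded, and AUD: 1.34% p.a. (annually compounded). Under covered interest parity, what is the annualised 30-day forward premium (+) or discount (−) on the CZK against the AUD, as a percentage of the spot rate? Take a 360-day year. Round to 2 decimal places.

T = 30/360 years.
F = S · g_AUD/g_CZK = 0.06119 × 1.0011099/1.0050648 = 0.06094922.
(F − S)/S ÷ T = (0.06094922 − 0.06119)/0.06119/(30/360) = -0.047219 → -4.72%.

-4.72%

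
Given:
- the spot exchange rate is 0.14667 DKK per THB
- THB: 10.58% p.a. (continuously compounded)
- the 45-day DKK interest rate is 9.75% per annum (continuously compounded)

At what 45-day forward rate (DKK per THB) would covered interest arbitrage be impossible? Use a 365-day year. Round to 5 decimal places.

T = 45/365 years.
Growth of 1 DKK over T: e^(0.0975×45/365) = 1.0120931.
THB growth factor: e^(0.1058×45/365) = 1.0131293.
Forward (DKK per THB) = 0.14667 × 1.0120931 / 1.0131293 = 0.1465200.

0.14652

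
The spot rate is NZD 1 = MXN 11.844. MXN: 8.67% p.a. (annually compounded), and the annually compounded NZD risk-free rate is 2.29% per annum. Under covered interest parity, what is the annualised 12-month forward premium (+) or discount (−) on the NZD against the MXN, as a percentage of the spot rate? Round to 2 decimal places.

T = 1 year.
F = S · g_MXN/g_NZD = 11.844 × 1.086700/1.022900 = 12.582730.
Annualised premium = (F − S)/S × (1/T) = (12.582730 − 11.844)/11.844 ÷ 1 = 6.24%.

+6.24%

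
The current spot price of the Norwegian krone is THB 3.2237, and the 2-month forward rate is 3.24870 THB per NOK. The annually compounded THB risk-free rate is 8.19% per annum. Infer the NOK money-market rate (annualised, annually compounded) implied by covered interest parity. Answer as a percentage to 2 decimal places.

3.29%

T = 2/12 years.
By CIP, F/S equals the THB-to-NOK growth ratio: 3.2487/3.2237 = 1.0077551.
THB growth factor: (1 + 0.0819)^(2/12) = 1.0132062.
So the NOK growth factor = 1.0054092.
Annualise: 1.0054092^(12/2) − 1 = 0.032897 = 3.29%.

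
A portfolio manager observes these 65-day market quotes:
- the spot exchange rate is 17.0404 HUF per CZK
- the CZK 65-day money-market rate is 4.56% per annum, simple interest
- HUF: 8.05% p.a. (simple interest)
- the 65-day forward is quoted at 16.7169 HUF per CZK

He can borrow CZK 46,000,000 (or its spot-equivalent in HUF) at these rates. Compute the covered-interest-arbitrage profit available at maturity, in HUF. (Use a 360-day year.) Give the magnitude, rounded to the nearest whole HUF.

HUF 19,942,917

T = 65/360 years.
Keep in CZK, deliver into the forward: 46,000,000·1.00823333333·16.7169 = HUF 775,308,647.26.
Swap to HUF now, deposit: 46,000,000·17.0404·1.01453472222 = HUF 795,251,564.10.
The quoted forward undervalues CZK, so borrow CZK, convert to HUF at spot, deposit the HUF at 8.05%, and buy CZK forward at 16.7169 to cover the loan.
Profit = 795,251,564.10 − 775,308,647.26 = HUF 19,942,917.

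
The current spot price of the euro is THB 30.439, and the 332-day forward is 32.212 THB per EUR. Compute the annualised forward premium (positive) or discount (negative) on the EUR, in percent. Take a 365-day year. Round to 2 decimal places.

T = 332/365 years.
EUR trades forward at +5.82476% vs spot over the period.
×(1/T) gives 6.40% p.a.

+6.40%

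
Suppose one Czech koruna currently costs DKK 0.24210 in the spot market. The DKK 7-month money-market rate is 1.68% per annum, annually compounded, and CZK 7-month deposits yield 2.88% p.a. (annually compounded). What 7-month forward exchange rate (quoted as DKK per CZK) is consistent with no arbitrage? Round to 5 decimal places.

T = 7/12 years.
DKK growth factor: (1 + 0.0168)^(7/12) = 1.009766.
CZK accumulates by (1 + 0.0288)^(7/12) = 1.0167005.
Forward (DKK per CZK) = 0.2421 × 1.009766 / 1.0167005 = 0.2404487.

0.24045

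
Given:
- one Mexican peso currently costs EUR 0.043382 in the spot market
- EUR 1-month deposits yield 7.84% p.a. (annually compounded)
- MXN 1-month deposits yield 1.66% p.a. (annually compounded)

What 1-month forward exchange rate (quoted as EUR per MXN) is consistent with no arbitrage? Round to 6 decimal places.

0.043596

T = 1/12 years.
EUR accumulates by (1 + 0.0784)^(1/12) = 1.0063097.
MXN growth factor: (1 + 0.0166)^(1/12) = 1.0013729.
Forward (EUR per MXN) = 0.043382 × 1.0063097 / 1.0013729 = 0.04359587.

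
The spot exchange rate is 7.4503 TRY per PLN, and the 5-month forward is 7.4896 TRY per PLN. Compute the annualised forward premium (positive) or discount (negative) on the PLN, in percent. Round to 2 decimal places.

+1.27%

T = 5/12 years.
Period premium: (7.4896 − 7.4503)/7.4503 = 0.0052750.
Annualise by dividing by T: 0.0052750 / (5/12) = 0.012660 → 1.27%.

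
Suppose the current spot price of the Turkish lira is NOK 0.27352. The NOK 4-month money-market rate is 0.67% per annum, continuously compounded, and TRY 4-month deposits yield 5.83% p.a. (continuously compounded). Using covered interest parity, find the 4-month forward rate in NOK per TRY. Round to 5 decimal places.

T = 4/12 years.
Growth of 1 NOK over T: e^(0.0067×4/12) = 1.0022358.
TRY growth factor: e^(0.0583×4/12) = 1.0196234.
CIP: F = S · (grow NOK)/(grow TRY) = 0.27352 × 1.0022358/1.0196234 = 0.2688557 NOK per TRY.

0.26886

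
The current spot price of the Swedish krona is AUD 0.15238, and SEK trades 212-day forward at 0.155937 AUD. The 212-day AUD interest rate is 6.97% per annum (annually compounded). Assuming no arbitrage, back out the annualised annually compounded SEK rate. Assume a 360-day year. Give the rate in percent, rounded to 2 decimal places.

2.86%

T = 212/360 years.
By CIP, F/S equals the AUD-to-SEK growth ratio: 0.155937/0.15238 = 1.0233430.
AUD growth factor: (1 + 0.0697)^(212/360) = 1.040476.
Hence g_SEK = 1.0167422.
Annualise: 1.0167422^(360/212) − 1 = 0.028596 = 2.86%.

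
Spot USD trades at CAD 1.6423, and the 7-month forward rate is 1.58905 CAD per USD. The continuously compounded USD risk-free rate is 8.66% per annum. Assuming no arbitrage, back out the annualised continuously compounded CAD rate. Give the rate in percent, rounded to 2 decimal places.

3.01%

T = 7/12 years.
By CIP, F/S equals the CAD-to-USD growth ratio: 1.58905/1.6423 = 0.9675760.
The USD side grows by e^(0.0866×7/12) = 1.0518144.
That pins the CAD growth at 1.0177104.
Take logs: ln 1.0177104 / (7/12) = 0.030095, so 3.01%.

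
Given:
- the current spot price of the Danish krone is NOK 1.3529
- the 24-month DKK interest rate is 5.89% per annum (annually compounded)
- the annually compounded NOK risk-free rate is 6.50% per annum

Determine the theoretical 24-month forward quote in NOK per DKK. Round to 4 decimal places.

T = 2 years.
NOK accumulates by (1 + 0.0650)^2 = 1.134225.
Growth of 1 DKK over T: (1 + 0.0589)^2 = 1.1212692.
CIP: F = S · (grow NOK)/(grow DKK) = 1.3529 × 1.134225/1.1212692 = 1.368532 NOK per DKK.

1.3685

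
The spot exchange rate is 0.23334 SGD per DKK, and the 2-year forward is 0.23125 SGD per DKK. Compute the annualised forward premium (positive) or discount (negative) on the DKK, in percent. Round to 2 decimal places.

T = 2 years.
Period premium: (0.23125 − 0.23334)/0.23334 = -0.0089569.
×(1/T) gives -0.45% p.a.

-0.45%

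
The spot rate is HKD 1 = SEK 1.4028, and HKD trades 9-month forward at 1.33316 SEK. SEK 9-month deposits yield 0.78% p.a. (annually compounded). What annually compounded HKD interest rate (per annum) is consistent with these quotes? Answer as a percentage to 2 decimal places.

T = 9/12 years.
F/S = 1.33316/1.4028 = 0.9503564 = (growth of SEK) / (growth of HKD).
The SEK side grows by (1 + 0.0078)^(9/12) = 1.0058443.
So the HKD growth factor = 1.0583864.
Annualise: 1.0583864^(12/9) − 1 = 0.078596 = 7.86%.

7.86%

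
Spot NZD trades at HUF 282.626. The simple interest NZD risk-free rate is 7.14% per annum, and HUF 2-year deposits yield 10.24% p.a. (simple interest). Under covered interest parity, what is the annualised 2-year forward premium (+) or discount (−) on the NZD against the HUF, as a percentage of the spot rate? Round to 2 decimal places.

+2.71%

T = 2 years.
No-arbitrage forward: 282.626 × 1.204800 / 1.142800 = 297.959227 HUF/NZD.
(F − S)/S ÷ T = (297.959227 − 282.626)/282.626/2 = 0.027126 → 2.71%.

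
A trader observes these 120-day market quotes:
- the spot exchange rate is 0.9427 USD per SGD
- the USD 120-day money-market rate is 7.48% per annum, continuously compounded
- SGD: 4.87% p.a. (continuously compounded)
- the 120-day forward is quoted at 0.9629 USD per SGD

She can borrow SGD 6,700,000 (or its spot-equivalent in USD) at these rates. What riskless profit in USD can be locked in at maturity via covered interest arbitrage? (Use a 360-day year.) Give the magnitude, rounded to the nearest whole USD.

T = 120/360 years.
Route A — deposit SGD, sell forward: 6,700,000 × 1.01636581 × 0.9629 = USD 6,557,012.88.
Route B — convert at spot, deposit USD: 6,700,000 × 0.9427 × 1.025246768 = USD 6,475,550.86.
The quoted forward overvalues SGD, so borrow USD, buy SGD at spot, deposit the SGD at 4.87%, and sell the proceeds forward at 0.9629.
Arbitrage profit = |6,557,012.88 − 6,475,550.86| = USD 81,462.

USD 81,462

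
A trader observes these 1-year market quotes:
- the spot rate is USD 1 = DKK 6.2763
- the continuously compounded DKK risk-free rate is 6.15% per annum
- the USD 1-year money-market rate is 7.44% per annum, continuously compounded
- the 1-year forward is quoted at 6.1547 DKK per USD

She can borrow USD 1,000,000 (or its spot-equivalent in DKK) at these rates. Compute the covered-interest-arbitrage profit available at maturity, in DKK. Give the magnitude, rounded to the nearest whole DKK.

T = 1 year.
Invest the USD and cover forward: 1,000,000 × 1.077237614 × 6.1547 = DKK 6,630,074.34.
Convert at spot and invest in DKK: 1,000,000 × 6.2763 × 1.063430497 = DKK 6,674,408.83.
The quoted forward undervalues USD, so borrow USD, convert to DKK at spot, deposit the DKK at 6.15%, and buy USD forward at 6.1547 to cover the loan.
The gap between the two covered legs is DKK 44,334.

DKK 44,334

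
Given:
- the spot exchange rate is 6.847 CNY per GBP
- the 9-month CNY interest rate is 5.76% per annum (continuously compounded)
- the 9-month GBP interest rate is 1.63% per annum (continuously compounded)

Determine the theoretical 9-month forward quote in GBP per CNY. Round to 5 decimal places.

T = 9/12 years.
Growth of 1 CNY over T: e^(0.0576×9/12) = 1.0441467.
GBP growth factor: e^(0.0163×9/12) = 1.012300.
So F = 6.847 × 1.0441467 / 1.012300 = 7.062405 (CNY/GBP).
Quoted the other way: 1/7.062405 = 0.14159 GBP per CNY.

0.14159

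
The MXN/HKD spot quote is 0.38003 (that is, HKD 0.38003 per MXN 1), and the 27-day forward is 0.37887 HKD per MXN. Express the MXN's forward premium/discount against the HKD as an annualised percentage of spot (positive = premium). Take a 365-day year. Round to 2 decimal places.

T = 27/365 years.
MXN trades forward at -0.30524% vs spot over the period.
×(1/T) gives -4.13% p.a.

-4.13%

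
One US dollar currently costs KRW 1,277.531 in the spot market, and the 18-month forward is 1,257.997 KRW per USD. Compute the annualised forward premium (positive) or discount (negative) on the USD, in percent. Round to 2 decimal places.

-1.02%

T = 18/12 years.
USD trades forward at -1.52904% vs spot over the period.
Annualise by dividing by T: -0.0152904 / (18/12) = -0.010194 → -1.02%.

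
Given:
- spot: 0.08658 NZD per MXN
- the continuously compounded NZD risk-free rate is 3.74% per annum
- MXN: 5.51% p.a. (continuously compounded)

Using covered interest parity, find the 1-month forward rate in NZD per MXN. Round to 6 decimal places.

0.086452

T = 1/12 years.
NZD accumulates by e^(0.0374×1/12) = 1.0031215.
MXN growth factor: e^(0.0551×1/12) = 1.0046022.
So F = 0.08658 × 1.0031215 / 1.0046022 = 0.08645239 (NZD/MXN).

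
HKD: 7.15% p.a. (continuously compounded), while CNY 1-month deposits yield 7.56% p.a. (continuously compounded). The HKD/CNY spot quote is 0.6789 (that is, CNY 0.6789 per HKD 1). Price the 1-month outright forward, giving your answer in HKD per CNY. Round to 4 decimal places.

T = 1/12 years.
CNY growth factor: e^(0.0756×1/12) = 1.0063199.
Growth of 1 HKD over T: e^(0.0715×1/12) = 1.0059761.
So F = 0.6789 × 1.0063199 / 1.0059761 = 0.6791320 (CNY/HKD).
Quoted the other way: 1/0.6791320 = 1.4725 HKD per CNY.

1.4725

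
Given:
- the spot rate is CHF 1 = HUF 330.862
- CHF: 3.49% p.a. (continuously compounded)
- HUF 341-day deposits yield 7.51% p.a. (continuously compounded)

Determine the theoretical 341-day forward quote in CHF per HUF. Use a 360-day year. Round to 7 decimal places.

0.0029095

T = 341/360 years.
Growth of 1 HUF over T: e^(0.0751×341/360) = 1.0737277.
CHF accumulates by e^(0.0349×341/360) = 1.0336105.
CIP: F = S · (grow HUF)/(grow CHF) = 330.862 × 1.0737277/1.0336105 = 343.7036 HUF per CHF.
Invert for CHF per HUF: 1 / 343.7036 = 0.0029095.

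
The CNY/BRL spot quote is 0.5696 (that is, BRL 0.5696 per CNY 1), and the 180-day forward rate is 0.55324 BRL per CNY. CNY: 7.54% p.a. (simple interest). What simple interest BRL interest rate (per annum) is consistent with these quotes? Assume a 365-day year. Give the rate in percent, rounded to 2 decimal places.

T = 180/365 years.
F/S = 0.55324/0.5696 = 0.9712781 = (growth of BRL) / (growth of CNY).
The CNY side grows by 1 + 0.0754×180/365 = 1.0371836.
That pins the BRL growth at 1.0073937.
r = (1.0073937 − 1)/(180/365) = 0.014993 → 1.50%.

1.50%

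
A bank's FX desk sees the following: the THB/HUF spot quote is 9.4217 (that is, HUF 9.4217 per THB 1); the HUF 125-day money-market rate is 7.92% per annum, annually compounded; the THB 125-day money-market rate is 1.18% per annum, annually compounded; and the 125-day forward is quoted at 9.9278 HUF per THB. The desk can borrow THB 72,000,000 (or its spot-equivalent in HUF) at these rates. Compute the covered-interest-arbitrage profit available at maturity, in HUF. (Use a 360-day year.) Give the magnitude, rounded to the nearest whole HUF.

HUF 21,163,963

T = 125/360 years.
Route A — deposit THB, sell forward: 72,000,000 × 1.00408154401 × 9.9278 = HUF 717,719,094.19.
Route B — convert at spot, deposit HUF: 72,000,000 × 9.4217 × 1.02681860246 = HUF 696,555,131.53.
The quoted forward overvalues THB, so borrow HUF, buy THB at spot, deposit the THB at 1.18%, and sell the proceeds forward at 9.9278.
Profit = 717,719,094.19 − 696,555,131.53 = HUF 21,163,963.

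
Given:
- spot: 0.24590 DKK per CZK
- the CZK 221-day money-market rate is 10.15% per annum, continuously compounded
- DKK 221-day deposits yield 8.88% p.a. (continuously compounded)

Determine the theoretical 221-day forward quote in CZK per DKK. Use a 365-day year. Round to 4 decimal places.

T = 221/365 years.
DKK growth factor: e^(0.0888×221/365) = 1.0552383.
CZK accumulates by e^(0.1015×221/365) = 1.0633839.
Forward (DKK per CZK) = 0.2459 × 1.0552383 / 1.0633839 = 0.2440164.
Invert for CZK per DKK: 1 / 0.2440164 = 4.0981.

4.0981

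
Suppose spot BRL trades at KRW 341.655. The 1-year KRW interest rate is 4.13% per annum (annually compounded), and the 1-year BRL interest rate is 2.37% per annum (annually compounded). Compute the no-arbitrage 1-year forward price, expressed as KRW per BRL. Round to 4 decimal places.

T = 1 year.
Growth of 1 KRW over T: (1 + 0.0413)^1 = 1.041300.
BRL accumulates by (1 + 0.0237)^1 = 1.023700.
So F = 341.655 × 1.041300 / 1.023700 = 347.528916 (KRW/BRL).

347.5289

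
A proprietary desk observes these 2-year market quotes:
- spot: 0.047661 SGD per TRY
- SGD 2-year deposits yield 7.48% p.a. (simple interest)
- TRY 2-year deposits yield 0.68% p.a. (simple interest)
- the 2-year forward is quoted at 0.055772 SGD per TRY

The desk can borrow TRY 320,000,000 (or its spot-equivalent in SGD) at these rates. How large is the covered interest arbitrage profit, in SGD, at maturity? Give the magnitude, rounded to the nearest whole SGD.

T = 2 years.
Keep in TRY, deliver into the forward: 320,000,000·1.013600·0.055772 = SGD 18,089,759.74.
Swap to SGD now, deposit: 320,000,000·0.047661·1.149600 = SGD 17,533,147.39.
The quoted forward overvalues TRY, so borrow SGD, buy TRY at spot, deposit the TRY at 0.68%, and sell the proceeds forward at 0.055772.
Arbitrage profit = |18,089,759.74 − 17,533,147.39| = SGD 556,612.

SGD 556,612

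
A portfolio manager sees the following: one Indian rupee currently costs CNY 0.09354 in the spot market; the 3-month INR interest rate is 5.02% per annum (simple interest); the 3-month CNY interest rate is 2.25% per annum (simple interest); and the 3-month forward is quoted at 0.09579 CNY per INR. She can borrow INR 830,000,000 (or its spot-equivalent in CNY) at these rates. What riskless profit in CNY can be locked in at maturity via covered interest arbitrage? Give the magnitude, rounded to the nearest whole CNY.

CNY 2,428,582

T = 3/12 years.
Route A — deposit INR, sell forward: 830,000,000 × 1.012550 × 0.09579 = CNY 80,503,496.54.
Route B — convert at spot, deposit CNY: 830,000,000 × 0.09354 × 1.005625 = CNY 78,074,914.88.
The quoted forward overvalues INR, so borrow CNY, buy INR at spot, deposit the INR at 5.02%, and sell the proceeds forward at 0.09579.
Profit = 80,503,496.54 − 78,074,914.88 = CNY 2,428,582.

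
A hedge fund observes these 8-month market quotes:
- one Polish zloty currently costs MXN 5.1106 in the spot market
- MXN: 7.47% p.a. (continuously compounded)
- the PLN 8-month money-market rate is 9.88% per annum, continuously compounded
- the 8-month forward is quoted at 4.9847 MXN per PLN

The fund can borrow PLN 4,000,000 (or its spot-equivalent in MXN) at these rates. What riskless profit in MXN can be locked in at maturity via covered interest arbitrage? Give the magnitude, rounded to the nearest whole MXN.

T = 8/12 years.
Invest the PLN and cover forward: 4,000,000 × 1.0680842964 × 4.9847 = MXN 21,296,319.17.
Convert at spot and invest in MXN: 4,000,000 × 5.1106 × 1.0510608632 = MXN 21,486,206.59.
The quoted forward undervalues PLN, so borrow PLN, convert to MXN at spot, deposit the MXN at 7.47%, and buy PLN forward at 4.9847 to cover the loan.
Arbitrage profit = |21,296,319.17 − 21,486,206.59| = MXN 189,887.

MXN 189,887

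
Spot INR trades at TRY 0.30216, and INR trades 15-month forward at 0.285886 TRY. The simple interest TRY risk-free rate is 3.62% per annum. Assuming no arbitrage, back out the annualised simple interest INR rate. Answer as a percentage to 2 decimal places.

T = 15/12 years.
CIP gives F = S · g_TRY/g_INR, so g_TRY/g_INR = 0.285886/0.30216 = 0.9461411.
The TRY side grows by 1 + 0.0362×15/12 = 1.045250.
So the INR growth factor = 1.1047507.
(1.1047507 − 1)/T = 0.083801, i.e. 8.38%.

8.38%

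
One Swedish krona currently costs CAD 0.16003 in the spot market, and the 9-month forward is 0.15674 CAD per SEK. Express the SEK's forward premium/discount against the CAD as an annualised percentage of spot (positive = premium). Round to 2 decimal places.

T = 9/12 years.
(F − S)/S = (0.15674 − 0.16003)/0.16003 = -0.0205586.
Annualise by dividing by T: -0.0205586 / (9/12) = -0.027411 → -2.74%.

-2.74%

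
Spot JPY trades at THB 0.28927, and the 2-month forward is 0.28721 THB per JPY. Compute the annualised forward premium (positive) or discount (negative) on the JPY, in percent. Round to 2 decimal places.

-4.27%

T = 2/12 years.
Period premium: (0.28721 − 0.28927)/0.28927 = -0.0071214.
×(1/T) gives -4.27% p.a.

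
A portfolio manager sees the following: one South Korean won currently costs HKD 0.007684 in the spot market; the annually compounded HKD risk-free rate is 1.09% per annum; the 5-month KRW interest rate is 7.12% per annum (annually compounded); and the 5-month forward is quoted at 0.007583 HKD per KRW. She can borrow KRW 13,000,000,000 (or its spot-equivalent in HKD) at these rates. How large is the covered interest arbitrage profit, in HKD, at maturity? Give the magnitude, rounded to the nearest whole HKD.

T = 5/12 years.
Keep in KRW, deliver into the forward: 13,000,000,000·1.0290727267·0.007583 = HKD 101,444,960.33.
Swap to HKD now, deposit: 13,000,000,000·0.007684·1.0045273104 = HKD 100,344,242.09.
The quoted forward overvalues KRW, so borrow HKD, buy KRW at spot, deposit the KRW at 7.12%, and sell the proceeds forward at 0.007583.
The gap between the two covered legs is HKD 1,100,718.

HKD 1,100,718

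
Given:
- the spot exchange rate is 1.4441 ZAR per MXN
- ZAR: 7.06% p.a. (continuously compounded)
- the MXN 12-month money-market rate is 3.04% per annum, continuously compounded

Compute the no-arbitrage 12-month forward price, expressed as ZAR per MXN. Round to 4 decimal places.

T = 1 year.
ZAR growth factor: e^(0.0706×1) = 1.0731519.
Growth of 1 MXN over T: e^(0.0304×1) = 1.0308668.
Forward (ZAR per MXN) = 1.4441 × 1.0731519 / 1.0308668 = 1.503336.

1.5033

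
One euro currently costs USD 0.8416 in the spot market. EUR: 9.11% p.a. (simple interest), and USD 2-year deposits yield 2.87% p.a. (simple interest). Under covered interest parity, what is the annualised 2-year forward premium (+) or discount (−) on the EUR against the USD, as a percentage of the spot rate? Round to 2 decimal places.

T = 2 years.
No-arbitrage forward: 0.8416 × 1.057400 / 1.182200 = 0.7527557 USD/EUR.
(F − S)/S ÷ T = (0.7527557 − 0.8416)/0.8416/2 = -0.052783 → -5.28%.

-5.28%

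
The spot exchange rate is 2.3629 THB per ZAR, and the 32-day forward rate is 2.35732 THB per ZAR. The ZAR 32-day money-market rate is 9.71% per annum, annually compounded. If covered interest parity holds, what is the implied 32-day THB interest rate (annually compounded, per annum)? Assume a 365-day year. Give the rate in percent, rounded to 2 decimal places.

T = 32/365 years.
By CIP, F/S equals the THB-to-ZAR growth ratio: 2.35732/2.3629 = 0.9976385.
ZAR growth factor: (1 + 0.0971)^(32/365) = 1.0081576.
That pins the THB growth at 1.0057768.
Annualise: 1.0057768^(365/32) − 1 = 0.067908 = 6.79%.

6.79%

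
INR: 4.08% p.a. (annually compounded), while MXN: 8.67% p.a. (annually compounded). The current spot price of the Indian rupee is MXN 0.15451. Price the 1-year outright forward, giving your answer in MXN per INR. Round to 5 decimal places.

T = 1 year.
MXN accumulates by (1 + 0.0867)^1 = 1.086700.
INR accumulates by (1 + 0.0408)^1 = 1.040800.
So F = 0.15451 × 1.086700 / 1.040800 = 0.1613240 (MXN/INR).

0.16132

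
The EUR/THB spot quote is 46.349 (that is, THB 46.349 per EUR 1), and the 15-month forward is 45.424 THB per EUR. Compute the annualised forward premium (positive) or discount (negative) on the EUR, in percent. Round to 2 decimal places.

-1.60%

T = 15/12 years.
(F − S)/S = (45.424 − 46.349)/46.349 = -0.0199573.
Annualise by dividing by T: -0.0199573 / (15/12) = -0.015966 → -1.60%.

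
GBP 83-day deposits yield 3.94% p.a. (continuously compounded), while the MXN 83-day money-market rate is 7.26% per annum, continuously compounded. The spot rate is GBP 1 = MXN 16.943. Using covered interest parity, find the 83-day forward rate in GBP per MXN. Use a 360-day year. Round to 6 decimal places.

0.058571

T = 83/360 years.
MXN accumulates by e^(0.0726×83/360) = 1.0168792.
GBP growth factor: e^(0.0394×83/360) = 1.0091253.
Forward (MXN per GBP) = 16.943 × 1.0168792 / 1.0091253 = 17.07319.
Invert for GBP per MXN: 1 / 17.07319 = 0.058571.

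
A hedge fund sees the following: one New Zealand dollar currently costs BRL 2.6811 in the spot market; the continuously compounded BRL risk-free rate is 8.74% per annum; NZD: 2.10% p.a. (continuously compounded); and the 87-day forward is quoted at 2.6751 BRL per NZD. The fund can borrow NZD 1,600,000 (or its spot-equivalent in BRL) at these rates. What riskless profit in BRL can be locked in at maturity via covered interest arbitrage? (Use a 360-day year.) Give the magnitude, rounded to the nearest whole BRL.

BRL 79,394

T = 87/360 years.
Route A — deposit NZD, sell forward: 1,600,000 × 1.0050879 × 2.6751 = BRL 4,301,937.03.
Route B — convert at spot, deposit BRL: 1,600,000 × 2.6811 × 1.021346308 = BRL 4,381,330.54.
The quoted forward undervalues NZD, so borrow NZD, convert to BRL at spot, deposit the BRL at 8.74%, and buy NZD forward at 2.6751 to cover the loan.
Arbitrage profit = |4,301,937.03 − 4,381,330.54| = BRL 79,394.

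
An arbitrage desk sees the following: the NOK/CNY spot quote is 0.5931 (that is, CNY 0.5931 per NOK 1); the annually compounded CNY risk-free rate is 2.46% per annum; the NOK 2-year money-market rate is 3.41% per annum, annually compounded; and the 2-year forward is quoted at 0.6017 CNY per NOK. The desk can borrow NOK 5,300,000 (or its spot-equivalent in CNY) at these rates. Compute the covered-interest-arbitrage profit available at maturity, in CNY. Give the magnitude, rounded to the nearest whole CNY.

T = 2 years.
Invest the NOK and cover forward: 5,300,000 × 1.06936281 × 0.6017 = CNY 3,410,208.69.
Convert at spot and invest in CNY: 5,300,000 × 0.5931 × 1.04980516 = CNY 3,299,989.03.
The quoted forward overvalues NOK, so borrow CNY, buy NOK at spot, deposit the NOK at 3.41%, and sell the proceeds forward at 0.6017.
The gap between the two covered legs is CNY 110,220.

CNY 110,220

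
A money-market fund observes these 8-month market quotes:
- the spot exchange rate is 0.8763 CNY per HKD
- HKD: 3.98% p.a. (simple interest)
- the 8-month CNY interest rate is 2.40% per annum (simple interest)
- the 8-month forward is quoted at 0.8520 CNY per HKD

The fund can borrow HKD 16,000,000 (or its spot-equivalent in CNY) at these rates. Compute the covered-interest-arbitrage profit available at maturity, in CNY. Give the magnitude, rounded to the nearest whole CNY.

T = 8/12 years.
Invest the HKD and cover forward: 16,000,000 × 1.0265333333 × 0.8520 = CNY 13,993,702.40.
Convert at spot and invest in CNY: 16,000,000 × 0.8763 × 1.016000 = CNY 14,245,132.80.
The quoted forward undervalues HKD, so borrow HKD, convert to CNY at spot, deposit the CNY at 2.40%, and buy HKD forward at 0.8520 to cover the loan.
Arbitrage profit = |13,993,702.40 − 14,245,132.80| = CNY 251,430.

CNY 251,430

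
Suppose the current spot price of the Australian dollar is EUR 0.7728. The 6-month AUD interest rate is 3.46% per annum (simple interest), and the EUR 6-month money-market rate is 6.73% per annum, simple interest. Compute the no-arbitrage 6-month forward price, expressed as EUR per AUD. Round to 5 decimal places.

T = 6/12 years.
Growth of 1 EUR over T: 1 + 0.0673×6/12 = 1.033650.
AUD accumulates by 1 + 0.0346×6/12 = 1.017300.
CIP: F = S · (grow EUR)/(grow AUD) = 0.7728 × 1.033650/1.017300 = 0.7852204 EUR per AUD.

0.78522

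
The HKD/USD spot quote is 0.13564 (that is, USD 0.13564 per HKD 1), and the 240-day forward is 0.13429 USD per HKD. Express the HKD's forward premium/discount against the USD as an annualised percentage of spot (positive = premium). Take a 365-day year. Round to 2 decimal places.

-1.51%

T = 240/365 years.
(F − S)/S = (0.13429 − 0.13564)/0.13564 = -0.0099528.
Per annum: -0.0099528 / (240/365) = -0.015137 = -1.51%.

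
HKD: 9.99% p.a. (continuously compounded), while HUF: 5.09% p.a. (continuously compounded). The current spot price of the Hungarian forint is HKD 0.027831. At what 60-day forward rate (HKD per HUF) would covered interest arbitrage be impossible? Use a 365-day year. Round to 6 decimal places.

T = 60/365 years.
HKD growth factor: e^(0.0999×60/365) = 1.0165575.
Growth of 1 HUF over T: e^(0.0509×60/365) = 1.0084022.
CIP: F = S · (grow HKD)/(grow HUF) = 0.027831 × 1.0165575/1.0084022 = 0.02805608 HKD per HUF.

0.028056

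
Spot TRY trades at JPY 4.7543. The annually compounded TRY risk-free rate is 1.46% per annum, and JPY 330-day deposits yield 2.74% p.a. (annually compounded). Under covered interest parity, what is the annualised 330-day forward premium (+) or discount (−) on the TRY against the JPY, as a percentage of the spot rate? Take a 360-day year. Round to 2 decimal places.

+1.26%

T = 330/360 years.
F = S · g_JPY/g_TRY = 4.7543 × 1.0250883/1.0133752 = 4.8092526.
(F − S)/S ÷ T = (4.8092526 − 4.7543)/4.7543/(330/360) = 0.012609 → 1.26%.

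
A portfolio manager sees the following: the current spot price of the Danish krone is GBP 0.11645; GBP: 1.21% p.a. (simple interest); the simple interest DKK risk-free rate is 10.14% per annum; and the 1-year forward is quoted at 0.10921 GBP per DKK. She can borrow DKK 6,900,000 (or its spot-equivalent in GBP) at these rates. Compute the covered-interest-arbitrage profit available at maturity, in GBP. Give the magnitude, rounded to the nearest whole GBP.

GBP 16,731

T = 1 year.
Invest the DKK and cover forward: 6,900,000 × 1.101400 × 0.10921 = GBP 829,958.87.
Convert at spot and invest in GBP: 6,900,000 × 0.11645 × 1.012100 = GBP 813,227.41.
The quoted forward overvalues DKK, so borrow GBP, buy DKK at spot, deposit the DKK at 10.14%, and sell the proceeds forward at 0.10921.
The gap between the two covered legs is GBP 16,731.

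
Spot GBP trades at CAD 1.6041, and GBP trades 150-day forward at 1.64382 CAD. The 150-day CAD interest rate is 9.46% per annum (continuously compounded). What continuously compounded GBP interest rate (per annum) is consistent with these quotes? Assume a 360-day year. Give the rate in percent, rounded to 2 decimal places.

3.59%

T = 150/360 years.
By CIP, F/S equals the CAD-to-GBP growth ratio: 1.64382/1.6041 = 1.0247615.
The CAD side grows by e^(0.0946×150/360) = 1.0402038.
So the GBP growth factor = 1.0150692.
r = ln(1.0150692)/(150/360) = 0.035896 → 3.59%.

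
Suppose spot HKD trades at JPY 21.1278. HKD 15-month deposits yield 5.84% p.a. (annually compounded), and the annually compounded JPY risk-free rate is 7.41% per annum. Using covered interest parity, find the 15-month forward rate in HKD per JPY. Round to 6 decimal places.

T = 15/12 years.
JPY accumulates by (1 + 0.0741)^(15/12) = 1.0934675.
Growth of 1 HKD over T: (1 + 0.0584)^(15/12) = 1.0735253.
CIP: F = S · (grow JPY)/(grow HKD) = 21.1278 × 1.0934675/1.0735253 = 21.52028 JPY per HKD.
Invert for HKD per JPY: 1 / 21.52028 = 0.046468.

0.046468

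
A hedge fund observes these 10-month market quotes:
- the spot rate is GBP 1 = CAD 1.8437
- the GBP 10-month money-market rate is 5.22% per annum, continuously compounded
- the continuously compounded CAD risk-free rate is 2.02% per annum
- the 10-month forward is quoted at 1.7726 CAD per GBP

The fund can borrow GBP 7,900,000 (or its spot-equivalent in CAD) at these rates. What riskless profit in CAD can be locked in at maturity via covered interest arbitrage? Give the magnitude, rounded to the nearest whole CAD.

T = 10/12 years.
Invest the GBP and cover forward: 7,900,000 × 1.0444599943 × 1.7726 = CAD 14,626,137.31.
Convert at spot and invest in CAD: 7,900,000 × 1.8437 × 1.0169758122 = CAD 14,812,486.61.
The quoted forward undervalues GBP, so borrow GBP, convert to CAD at spot, deposit the CAD at 2.02%, and buy GBP forward at 1.7726 to cover the loan.
The gap between the two covered legs is CAD 186,349.

CAD 186,349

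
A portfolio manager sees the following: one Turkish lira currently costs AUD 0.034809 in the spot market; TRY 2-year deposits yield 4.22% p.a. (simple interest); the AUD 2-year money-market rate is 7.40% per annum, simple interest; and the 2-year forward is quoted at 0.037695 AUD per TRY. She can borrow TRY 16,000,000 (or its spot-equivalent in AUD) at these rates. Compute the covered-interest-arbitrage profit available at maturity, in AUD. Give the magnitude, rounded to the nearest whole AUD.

T = 2 years.
Invest the TRY and cover forward: 16,000,000 × 1.084400 × 0.037695 = AUD 654,023.33.
Convert at spot and invest in AUD: 16,000,000 × 0.034809 × 1.148000 = AUD 639,371.71.
The quoted forward overvalues TRY, so borrow AUD, buy TRY at spot, deposit the TRY at 4.22%, and sell the proceeds forward at 0.037695.
Profit = 654,023.33 − 639,371.71 = AUD 14,652.

AUD 14,652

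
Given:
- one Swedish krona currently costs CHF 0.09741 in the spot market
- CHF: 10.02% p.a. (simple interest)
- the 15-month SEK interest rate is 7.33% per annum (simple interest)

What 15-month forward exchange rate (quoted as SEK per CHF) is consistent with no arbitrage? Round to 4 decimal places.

9.9591

T = 15/12 years.
CHF growth factor: 1 + 0.1002×15/12 = 1.125250.
Growth of 1 SEK over T: 1 + 0.0733×15/12 = 1.091625.
So F = 0.09741 × 1.125250 / 1.091625 = 0.1004105 (CHF/SEK).
Quoted the other way: 1/0.1004105 = 9.9591 SEK per CHF.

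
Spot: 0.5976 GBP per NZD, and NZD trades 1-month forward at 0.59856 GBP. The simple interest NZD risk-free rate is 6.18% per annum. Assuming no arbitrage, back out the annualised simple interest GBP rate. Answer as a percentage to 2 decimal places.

8.12%

T = 1/12 years.
By CIP, F/S equals the GBP-to-NZD growth ratio: 0.59856/0.5976 = 1.0016064.
The NZD side grows by 1 + 0.0618×1/12 = 1.005150.
So the GBP growth factor = 1.0067647.
(1.0067647 − 1)/T = 0.081176, i.e. 8.12%.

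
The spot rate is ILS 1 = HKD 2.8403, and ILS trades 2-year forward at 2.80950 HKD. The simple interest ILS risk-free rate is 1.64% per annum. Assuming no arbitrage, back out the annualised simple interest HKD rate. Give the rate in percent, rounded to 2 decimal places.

T = 2 years.
CIP gives F = S · g_HKD/g_ILS, so g_HKD/g_ILS = 2.8095/2.8403 = 0.9891561.
The ILS side grows by 1 + 0.0164×2 = 1.032800.
That pins the HKD growth at 1.0216004.
r = (1.0216004 − 1)/2 = 0.010800 → 1.08%.

1.08%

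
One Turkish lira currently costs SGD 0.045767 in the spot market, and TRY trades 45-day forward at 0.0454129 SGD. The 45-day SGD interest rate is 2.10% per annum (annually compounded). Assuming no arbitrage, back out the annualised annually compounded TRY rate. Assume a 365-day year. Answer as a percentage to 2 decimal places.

T = 45/365 years.
F/S = 0.0454129/0.045767 = 0.9922630 = (growth of SGD) / (growth of TRY).
The SGD side grows by (1 + 0.0210)^(45/365) = 1.0025655.
Hence g_TRY = 1.0103828.
r = 1.0103828^(365/45) − 1 = 0.087392 → 8.74%.

8.74%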